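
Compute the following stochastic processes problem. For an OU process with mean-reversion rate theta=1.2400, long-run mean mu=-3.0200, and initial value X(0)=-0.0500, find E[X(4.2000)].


E[X(t)] = mu + (X(0) - mu)*exp(-theta*t)
= -3.0200 + (-0.0500 - -3.0200)*exp(-1.2400*4.2000)
= -3.0200 + 2.9700 * 0.0055
= -3.0037

-3.0037


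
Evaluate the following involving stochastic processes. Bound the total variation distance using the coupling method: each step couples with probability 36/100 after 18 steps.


TV distance bound <= (1-delta)^n
= (1 - 0.3600)^18
= 0.6400^18
= 3.2452e-04

3.2452e-04


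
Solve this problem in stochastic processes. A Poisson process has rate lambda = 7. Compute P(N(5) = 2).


P(N(t)=k) = (lambda*t)^k * exp(-lambda*t) / k!
lambda*t = 35
= 35^2 * exp(-35) / 2!
= 1225 * 6.3051e-16 / 2
= 3.8619e-13

3.8619e-13


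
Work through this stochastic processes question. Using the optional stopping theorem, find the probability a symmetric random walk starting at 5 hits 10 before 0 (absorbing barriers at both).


By optional stopping theorem: E(M at tau) = M(0) = 5
P(hit 10)*10 + P(hit 0)*0 = 5
P(hit 10) = (5 - 0)/(10 - 0) = 1/2 = 0.5000

0.5000


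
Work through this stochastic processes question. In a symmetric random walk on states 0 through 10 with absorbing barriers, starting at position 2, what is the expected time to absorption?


For symmetric RW on 0,...,N with absorbing barriers, E(i) = i*(N-i)
E(2) = 2 * 8 = 16

16


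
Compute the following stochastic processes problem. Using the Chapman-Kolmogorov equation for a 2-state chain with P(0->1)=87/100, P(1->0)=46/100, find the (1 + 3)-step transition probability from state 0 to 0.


P^4 = P^1 * P^3
Computing via matrix multiplication of the transition matrix.
Entry (0,0) of P^4 = 0.3536

0.3536


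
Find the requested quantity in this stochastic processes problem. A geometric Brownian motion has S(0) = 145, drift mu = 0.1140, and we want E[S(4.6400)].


E[S(t)] = S(0) * exp(mu * t)
= 145 * exp(0.1140 * 4.6400)
= 145 * 1.6972
= 246.0891

246.0891


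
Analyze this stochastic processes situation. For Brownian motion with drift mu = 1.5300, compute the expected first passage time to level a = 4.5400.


Expected first passage time = a/mu
= 4.5400/1.5300
= 2.9673

2.9673


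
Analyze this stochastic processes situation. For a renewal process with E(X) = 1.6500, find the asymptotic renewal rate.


Long-run renewal rate = 1/E(X)
= 1/1.6500
= 0.6061

0.6061


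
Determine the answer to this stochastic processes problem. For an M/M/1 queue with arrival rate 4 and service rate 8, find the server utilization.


rho = lambda/mu
= 4/8
= 0.5000

0.5000


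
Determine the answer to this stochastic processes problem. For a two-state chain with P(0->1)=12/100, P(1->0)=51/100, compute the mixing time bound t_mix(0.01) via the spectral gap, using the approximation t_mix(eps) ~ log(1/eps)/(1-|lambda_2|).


lambda_2 = |1 - p01 - p10| = |1 - 0.1200 - 0.5100| = 0.3700
t_mix ~ log(1/eps)/(1 - |lambda_2|)
= log(100)/(1 - 0.3700) = 4.6052/0.6300
= 7.3098

7.3098


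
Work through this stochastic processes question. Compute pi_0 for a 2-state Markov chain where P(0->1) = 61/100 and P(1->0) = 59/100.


Stationary distribution: pi_0 = p10/(p01+p10), pi_1 = p01/(p01+p10)
p01 = 0.6100, p10 = 0.5900
pi_0 = 0.4917

0.4917


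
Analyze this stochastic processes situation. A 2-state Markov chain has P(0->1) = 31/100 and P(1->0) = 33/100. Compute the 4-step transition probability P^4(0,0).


Computing P^4 by matrix multiplication.
P = [[0.6900, 0.3100], [0.3300, 0.6700]]
After raising P to the power 4:
P^4(0,0) = 0.5238

0.5238


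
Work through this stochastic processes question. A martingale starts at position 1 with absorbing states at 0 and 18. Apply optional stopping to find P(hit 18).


By optional stopping theorem: E(M at tau) = M(0) = 1
P(hit 18)*18 + P(hit 0)*0 = 1
P(hit 18) = (1 - 0)/(18 - 0) = 1/18 = 0.0556

0.0556


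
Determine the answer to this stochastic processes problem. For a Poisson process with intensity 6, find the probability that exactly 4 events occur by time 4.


P(N(t)=k) = (lambda*t)^k * exp(-lambda*t) / k!
lambda*t = 24
= 24^4 * exp(-24) / 4!
= 331776 * 3.7751e-11 / 24
= 5.2187e-07

5.2187e-07


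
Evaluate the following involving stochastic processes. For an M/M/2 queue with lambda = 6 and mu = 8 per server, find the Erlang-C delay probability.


a = lambda/mu = 0.7500
rho = a/c = 0.3750
Erlang-C formula applied:
C(c,a) = 0.2045

0.2045


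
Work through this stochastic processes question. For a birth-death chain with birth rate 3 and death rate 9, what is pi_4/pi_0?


For birth-death process, pi_n/pi_0 = (lambda/mu)^n
= (3/9)^4
= 0.0123

0.0123


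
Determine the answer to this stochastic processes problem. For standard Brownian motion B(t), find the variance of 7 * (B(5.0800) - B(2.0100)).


Var(alpha*(B(t)-B(s))) = alpha^2 * (t-s)
= 7^2 * (5.0800 - 2.0100)
= 49 * 3.0700
= 150.4300

150.4300


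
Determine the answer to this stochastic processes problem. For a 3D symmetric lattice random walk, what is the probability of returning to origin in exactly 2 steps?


P(return in 2 steps) = P(reverse first step) = 1/(2d)
= 1/6
= 0.1667

0.1667


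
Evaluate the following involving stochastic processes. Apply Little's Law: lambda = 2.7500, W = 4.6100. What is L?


Little's Law: L = lambda * W
= 2.7500 * 4.6100
= 12.6775

12.6775


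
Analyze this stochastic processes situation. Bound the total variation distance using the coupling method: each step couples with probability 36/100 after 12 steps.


TV distance bound <= (1-delta)^n
= (1 - 0.3600)^12
= 0.6400^12
= 0.0047

0.0047


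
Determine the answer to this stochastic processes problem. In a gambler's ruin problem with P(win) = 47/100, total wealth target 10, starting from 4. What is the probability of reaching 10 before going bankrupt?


Gambler's ruin formula:
r = q/p = 0.5300/0.4700 = 1.1277
P(win) = (1 - r^i)/(1 - r^N)
= (1 - 1.1277^4)/(1 - 1.1277^10)
= 0.2654

0.2654


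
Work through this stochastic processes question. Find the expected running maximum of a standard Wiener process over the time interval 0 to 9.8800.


E(max B(s)) = sqrt(2t/pi)
= sqrt(2*9.8800/pi)
= sqrt(6.2898)
= 2.5079

2.5079


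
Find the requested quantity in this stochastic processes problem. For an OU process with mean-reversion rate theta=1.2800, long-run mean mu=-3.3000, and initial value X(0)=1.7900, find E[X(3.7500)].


E[X(t)] = mu + (X(0) - mu)*exp(-theta*t)
= -3.3000 + (1.7900 - -3.3000)*exp(-1.2800*3.7500)
= -3.3000 + 5.0900 * 0.0082
= -3.2581

-3.2581


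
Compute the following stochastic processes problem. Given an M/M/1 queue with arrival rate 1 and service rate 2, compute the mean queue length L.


rho = 1/2 = 0.5000
L = rho/(1-rho)
= 0.5000/0.5000
= 1.0000

1.0000


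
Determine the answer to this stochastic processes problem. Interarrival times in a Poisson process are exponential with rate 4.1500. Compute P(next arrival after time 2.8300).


P(X > t) = exp(-lambda * t)
= exp(-4.1500 * 2.8300)
= exp(-11.7445) = 7.9328e-06

7.9328e-06


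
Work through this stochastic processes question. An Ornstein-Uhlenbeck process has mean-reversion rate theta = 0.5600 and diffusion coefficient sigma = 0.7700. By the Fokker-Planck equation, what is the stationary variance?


Stationary variance = sigma^2 / (2*theta)
= 0.7700^2 / (2*0.5600)
= 0.5929 / 1.1200
= 0.5294

0.5294


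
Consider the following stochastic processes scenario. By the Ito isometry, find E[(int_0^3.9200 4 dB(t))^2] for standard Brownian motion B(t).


By Ito isometry: E[(int f dB)^2] = int f^2 dt
= 4^2 * 3.9200
= 16 * 3.9200 = 62.7200

62.7200


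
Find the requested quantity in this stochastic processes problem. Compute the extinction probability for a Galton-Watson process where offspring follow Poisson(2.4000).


Since mu = 2.4000 > 1, extinction prob q < 1.
Solve s = exp(mu*(s-1)) iteratively.
q = 0.1214

0.1214


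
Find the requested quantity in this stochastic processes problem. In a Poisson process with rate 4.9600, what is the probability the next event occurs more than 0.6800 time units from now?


P(X > t) = exp(-lambda * t)
= exp(-4.9600 * 0.6800)
= exp(-3.3728) = 0.0343

0.0343


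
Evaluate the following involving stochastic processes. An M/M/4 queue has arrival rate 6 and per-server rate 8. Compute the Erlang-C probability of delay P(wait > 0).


a = lambda/mu = 0.7500
rho = a/c = 0.1875
Erlang-C formula applied:
C(c,a) = 0.0077

0.0077


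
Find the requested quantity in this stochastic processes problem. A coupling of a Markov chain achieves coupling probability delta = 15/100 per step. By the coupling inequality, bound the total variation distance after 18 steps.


TV distance bound <= (1-delta)^n
= (1 - 0.1500)^18
= 0.8500^18
= 0.0536

0.0536


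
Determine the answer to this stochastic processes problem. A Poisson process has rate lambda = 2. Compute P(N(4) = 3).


P(N(t)=k) = (lambda*t)^k * exp(-lambda*t) / k!
lambda*t = 8
= 8^3 * exp(-8) / 3!
= 512 * 3.3546e-04 / 6
= 0.0286

0.0286


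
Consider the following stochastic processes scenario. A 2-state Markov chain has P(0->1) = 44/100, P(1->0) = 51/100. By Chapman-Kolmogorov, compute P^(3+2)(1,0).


P^5 = P^3 * P^2
Computing via matrix multiplication of the transition matrix.
Entry (1,0) of P^5 = 0.5368

0.5368


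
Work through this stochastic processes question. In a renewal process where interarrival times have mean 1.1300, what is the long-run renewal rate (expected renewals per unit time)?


Long-run renewal rate = 1/E(X)
= 1/1.1300
= 0.8850

0.8850


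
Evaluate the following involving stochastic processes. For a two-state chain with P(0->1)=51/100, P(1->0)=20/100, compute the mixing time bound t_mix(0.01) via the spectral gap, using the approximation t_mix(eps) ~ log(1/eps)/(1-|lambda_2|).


lambda_2 = |1 - p01 - p10| = |1 - 0.5100 - 0.2000| = 0.2900
t_mix ~ log(1/eps)/(1 - |lambda_2|)
= log(100)/(1 - 0.2900) = 4.6052/0.7100
= 6.4862

6.4862


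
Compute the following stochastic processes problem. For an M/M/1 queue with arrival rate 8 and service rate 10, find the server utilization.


rho = lambda/mu
= 8/10
= 0.8000

0.8000


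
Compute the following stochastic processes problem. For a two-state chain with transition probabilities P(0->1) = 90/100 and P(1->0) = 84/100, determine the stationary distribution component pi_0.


Stationary distribution: pi_0 = p10/(p01+p10), pi_1 = p01/(p01+p10)
p01 = 0.9000, p10 = 0.8400
pi_0 = 0.4828

0.4828


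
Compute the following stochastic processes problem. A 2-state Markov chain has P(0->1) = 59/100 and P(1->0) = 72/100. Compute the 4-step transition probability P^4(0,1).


Computing P^4 by matrix multiplication.
P = [[0.4100, 0.5900], [0.7200, 0.2800]]
After raising P to the power 4:
P^4(0,1) = 0.4462

0.4462


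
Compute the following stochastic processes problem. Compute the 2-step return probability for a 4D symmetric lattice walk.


P(return in 2 steps) = P(reverse first step) = 1/(2d)
= 1/8
= 0.1250

0.1250


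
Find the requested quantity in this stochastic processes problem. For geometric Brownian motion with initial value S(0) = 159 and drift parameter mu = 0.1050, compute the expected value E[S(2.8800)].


E[S(t)] = S(0) * exp(mu * t)
= 159 * exp(0.1050 * 2.8800)
= 159 * 1.3531
= 215.1433

215.1433


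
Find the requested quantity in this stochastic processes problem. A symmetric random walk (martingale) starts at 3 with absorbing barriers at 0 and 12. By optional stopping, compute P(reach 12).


By optional stopping theorem: E(M at tau) = M(0) = 3
P(hit 12)*12 + P(hit 0)*0 = 3
P(hit 12) = (3 - 0)/(12 - 0) = 1/4 = 0.2500

0.2500


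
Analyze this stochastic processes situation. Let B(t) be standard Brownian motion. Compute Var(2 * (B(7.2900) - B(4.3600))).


Var(alpha*(B(t)-B(s))) = alpha^2 * (t-s)
= 2^2 * (7.2900 - 4.3600)
= 4 * 2.9300
= 11.7200

11.7200


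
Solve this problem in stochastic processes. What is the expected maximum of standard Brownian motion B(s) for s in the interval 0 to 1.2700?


E(max B(s)) = sqrt(2t/pi)
= sqrt(2*1.2700/pi)
= sqrt(0.8085)
= 0.8992

0.8992


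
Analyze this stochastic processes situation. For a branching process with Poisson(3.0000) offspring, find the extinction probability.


Since mu = 3.0000 > 1, extinction prob q < 1.
Solve s = exp(mu*(s-1)) iteratively.
q = 0.0595

0.0595


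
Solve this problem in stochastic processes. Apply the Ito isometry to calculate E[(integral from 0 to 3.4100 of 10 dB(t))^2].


By Ito isometry: E[(int f dB)^2] = int f^2 dt
= 10^2 * 3.4100
= 100 * 3.4100 = 341.0000

341.0000


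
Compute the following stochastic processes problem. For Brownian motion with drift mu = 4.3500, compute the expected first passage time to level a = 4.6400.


Expected first passage time = a/mu
= 4.6400/4.3500
= 1.0667

1.0667


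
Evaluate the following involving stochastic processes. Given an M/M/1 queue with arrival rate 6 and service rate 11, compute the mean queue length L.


rho = 6/11 = 0.5455
L = rho/(1-rho)
= 0.5455/0.4545
= 1.2000

1.2000


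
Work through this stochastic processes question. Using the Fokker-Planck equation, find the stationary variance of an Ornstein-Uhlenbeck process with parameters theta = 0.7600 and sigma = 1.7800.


Stationary variance = sigma^2 / (2*theta)
= 1.7800^2 / (2*0.7600)
= 3.1684 / 1.5200
= 2.0845

2.0845


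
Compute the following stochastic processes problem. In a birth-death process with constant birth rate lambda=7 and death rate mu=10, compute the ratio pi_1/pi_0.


For birth-death process, pi_n/pi_0 = (lambda/mu)^n
= (7/10)^1
= 0.7000

0.7000


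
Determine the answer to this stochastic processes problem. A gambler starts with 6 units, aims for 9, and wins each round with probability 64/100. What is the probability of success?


Gambler's ruin formula:
r = q/p = 0.3600/0.6400 = 0.5625
P(win) = (1 - r^i)/(1 - r^N)
= (1 - 0.5625^6)/(1 - 0.5625^9)
= 0.9738

0.9738


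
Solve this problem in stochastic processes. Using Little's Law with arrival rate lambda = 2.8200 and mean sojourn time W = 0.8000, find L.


Little's Law: L = lambda * W
= 2.8200 * 0.8000
= 2.2560

2.2560


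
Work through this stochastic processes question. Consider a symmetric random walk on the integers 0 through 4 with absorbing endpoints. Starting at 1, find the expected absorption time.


For symmetric RW on 0,...,N with absorbing barriers, E(i) = i*(N-i)
E(1) = 1 * 3 = 3

3


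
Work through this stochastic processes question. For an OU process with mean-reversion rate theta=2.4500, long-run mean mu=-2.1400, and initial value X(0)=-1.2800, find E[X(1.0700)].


E[X(t)] = mu + (X(0) - mu)*exp(-theta*t)
= -2.1400 + (-1.2800 - -2.1400)*exp(-2.4500*1.0700)
= -2.1400 + 0.8600 * 0.0727
= -2.0775

-2.0775


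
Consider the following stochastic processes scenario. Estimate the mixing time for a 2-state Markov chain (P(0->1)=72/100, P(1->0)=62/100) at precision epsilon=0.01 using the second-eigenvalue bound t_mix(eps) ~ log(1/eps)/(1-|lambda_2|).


lambda_2 = |1 - p01 - p10| = |1 - 0.7200 - 0.6200| = 0.3400
t_mix ~ log(1/eps)/(1 - |lambda_2|)
= log(100)/(1 - 0.3400) = 4.6052/0.6600
= 6.9775

6.9775


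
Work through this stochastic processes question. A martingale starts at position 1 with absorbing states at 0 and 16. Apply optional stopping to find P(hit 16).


By optional stopping theorem: E(M at tau) = M(0) = 1
P(hit 16)*16 + P(hit 0)*0 = 1
P(hit 16) = (1 - 0)/(16 - 0) = 1/16 = 0.0625

0.0625


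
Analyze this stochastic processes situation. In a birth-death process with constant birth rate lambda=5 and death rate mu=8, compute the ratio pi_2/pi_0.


For birth-death process, pi_n/pi_0 = (lambda/mu)^n
= (5/8)^2
= 0.3906

0.3906


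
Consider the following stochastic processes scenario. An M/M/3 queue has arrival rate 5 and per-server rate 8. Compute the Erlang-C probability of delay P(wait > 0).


a = lambda/mu = 0.6250
rho = a/c = 0.2083
Erlang-C formula applied:
C(c,a) = 0.0275

0.0275


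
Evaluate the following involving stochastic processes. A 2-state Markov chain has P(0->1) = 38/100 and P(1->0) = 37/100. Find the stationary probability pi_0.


Stationary distribution: pi_0 = p10/(p01+p10), pi_1 = p01/(p01+p10)
p01 = 0.3800, p10 = 0.3700
pi_0 = 0.4933

0.4933


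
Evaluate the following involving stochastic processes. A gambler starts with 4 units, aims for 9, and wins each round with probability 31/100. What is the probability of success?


Gambler's ruin formula:
r = q/p = 0.6900/0.3100 = 2.2258
P(win) = (1 - r^i)/(1 - r^N)
= (1 - 2.2258^4)/(1 - 2.2258^9)
= 0.0176

0.0176


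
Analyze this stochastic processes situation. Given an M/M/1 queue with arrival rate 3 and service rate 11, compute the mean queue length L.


rho = 3/11 = 0.2727
L = rho/(1-rho)
= 0.2727/0.7273
= 0.3750

0.3750


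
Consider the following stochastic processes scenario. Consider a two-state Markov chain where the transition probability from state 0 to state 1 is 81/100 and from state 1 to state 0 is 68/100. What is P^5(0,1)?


Computing P^5 by matrix multiplication.
P = [[0.1900, 0.8100], [0.6800, 0.3200]]
After raising P to the power 5:
P^5(0,1) = 0.5590

0.5590


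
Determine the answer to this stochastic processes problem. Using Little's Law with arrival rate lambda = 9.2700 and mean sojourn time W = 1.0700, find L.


Little's Law: L = lambda * W
= 9.2700 * 1.0700
= 9.9189

9.9189


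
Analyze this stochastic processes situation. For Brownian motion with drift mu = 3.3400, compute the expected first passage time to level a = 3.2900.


Expected first passage time = a/mu
= 3.2900/3.3400
= 0.9850

0.9850


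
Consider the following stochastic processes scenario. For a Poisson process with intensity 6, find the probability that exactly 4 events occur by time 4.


P(N(t)=k) = (lambda*t)^k * exp(-lambda*t) / k!
lambda*t = 24
= 24^4 * exp(-24) / 4!
= 331776 * 3.7751e-11 / 24
= 5.2187e-07

5.2187e-07


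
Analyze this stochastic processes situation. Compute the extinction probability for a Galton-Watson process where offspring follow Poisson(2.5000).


Since mu = 2.5000 > 1, extinction prob q < 1.
Solve s = exp(mu*(s-1)) iteratively.
q = 0.1074

0.1074


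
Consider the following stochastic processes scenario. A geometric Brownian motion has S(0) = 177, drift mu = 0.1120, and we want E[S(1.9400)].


E[S(t)] = S(0) * exp(mu * t)
= 177 * exp(0.1120 * 1.9400)
= 177 * 1.2427
= 219.9565

219.9565


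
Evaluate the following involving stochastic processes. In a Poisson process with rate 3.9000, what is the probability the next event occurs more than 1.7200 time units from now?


P(X > t) = exp(-lambda * t)
= exp(-3.9000 * 1.7200)
= exp(-6.7080) = 0.0012

0.0012


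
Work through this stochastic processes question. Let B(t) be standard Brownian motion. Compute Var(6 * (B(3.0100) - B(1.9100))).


Var(alpha*(B(t)-B(s))) = alpha^2 * (t-s)
= 6^2 * (3.0100 - 1.9100)
= 36 * 1.1000
= 39.6000

39.6000


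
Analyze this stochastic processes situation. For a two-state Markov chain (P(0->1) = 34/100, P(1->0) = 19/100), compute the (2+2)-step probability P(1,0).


P^4 = P^2 * P^2
Computing via matrix multiplication of the transition matrix.
Entry (1,0) of P^4 = 0.3410

0.3410


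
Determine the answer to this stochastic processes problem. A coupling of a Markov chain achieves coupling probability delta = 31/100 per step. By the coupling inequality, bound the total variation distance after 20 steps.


TV distance bound <= (1-delta)^n
= (1 - 0.3100)^20
= 0.6900^20
= 5.9839e-04

5.9839e-04


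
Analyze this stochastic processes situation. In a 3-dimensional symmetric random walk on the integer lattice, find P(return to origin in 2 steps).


P(return in 2 steps) = P(reverse first step) = 1/(2d)
= 1/6
= 0.1667

0.1667


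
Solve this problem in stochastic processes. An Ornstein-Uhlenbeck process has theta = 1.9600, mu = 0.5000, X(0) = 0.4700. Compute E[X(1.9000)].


E[X(t)] = mu + (X(0) - mu)*exp(-theta*t)
= 0.5000 + (0.4700 - 0.5000)*exp(-1.9600*1.9000)
= 0.5000 + -0.0300 * 0.0241
= 0.4993

0.4993


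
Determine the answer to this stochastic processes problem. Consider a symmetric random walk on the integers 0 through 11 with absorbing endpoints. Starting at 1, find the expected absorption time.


For symmetric RW on 0,...,N with absorbing barriers, E(i) = i*(N-i)
E(1) = 1 * 10 = 10

10


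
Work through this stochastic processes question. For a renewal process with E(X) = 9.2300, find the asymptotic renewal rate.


Long-run renewal rate = 1/E(X)
= 1/9.2300
= 0.1083

0.1083


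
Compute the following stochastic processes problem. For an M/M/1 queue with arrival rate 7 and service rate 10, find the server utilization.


rho = lambda/mu
= 7/10
= 0.7000

0.7000


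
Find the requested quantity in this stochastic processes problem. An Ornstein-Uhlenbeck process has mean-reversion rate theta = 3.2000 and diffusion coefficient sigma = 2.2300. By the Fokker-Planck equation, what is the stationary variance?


Stationary variance = sigma^2 / (2*theta)
= 2.2300^2 / (2*3.2000)
= 4.9729 / 6.4000
= 0.7770

0.7770


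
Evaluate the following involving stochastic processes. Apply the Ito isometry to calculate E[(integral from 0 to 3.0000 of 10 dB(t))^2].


By Ito isometry: E[(int f dB)^2] = int f^2 dt
= 10^2 * 3.0000
= 100 * 3.0000 = 300.0000

300.0000


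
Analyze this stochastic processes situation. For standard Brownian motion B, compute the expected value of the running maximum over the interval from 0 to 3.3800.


E(max B(s)) = sqrt(2t/pi)
= sqrt(2*3.3800/pi)
= sqrt(2.1518)
= 1.4669

1.4669


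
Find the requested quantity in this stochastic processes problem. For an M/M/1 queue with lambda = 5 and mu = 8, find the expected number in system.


rho = 5/8 = 0.6250
L = rho/(1-rho)
= 0.6250/0.3750
= 1.6667

1.6667


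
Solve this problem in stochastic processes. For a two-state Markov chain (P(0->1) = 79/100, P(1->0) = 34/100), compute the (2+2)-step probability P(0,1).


P^4 = P^2 * P^2
Computing via matrix multiplication of the transition matrix.
Entry (0,1) of P^4 = 0.6989

0.6989


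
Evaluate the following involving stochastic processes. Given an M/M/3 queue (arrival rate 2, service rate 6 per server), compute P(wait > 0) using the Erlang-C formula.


a = lambda/mu = 0.3333
rho = a/c = 0.1111
Erlang-C formula applied:
C(c,a) = 0.0050

0.0050


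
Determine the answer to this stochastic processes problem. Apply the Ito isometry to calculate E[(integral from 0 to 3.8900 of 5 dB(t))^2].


By Ito isometry: E[(int f dB)^2] = int f^2 dt
= 5^2 * 3.8900
= 25 * 3.8900 = 97.2500

97.2500


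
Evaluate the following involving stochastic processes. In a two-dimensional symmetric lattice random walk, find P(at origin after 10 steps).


P = C(10,5)^2 / 4^10
= 252^2 / 1048576
= 63504 / 1048576
= 0.0606

0.0606


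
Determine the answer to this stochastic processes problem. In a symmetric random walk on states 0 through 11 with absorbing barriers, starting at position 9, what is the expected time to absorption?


For symmetric RW on 0,...,N with absorbing barriers, E(i) = i*(N-i)
E(9) = 9 * 2 = 18

18


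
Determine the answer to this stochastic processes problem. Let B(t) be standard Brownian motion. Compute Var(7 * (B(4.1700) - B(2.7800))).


Var(alpha*(B(t)-B(s))) = alpha^2 * (t-s)
= 7^2 * (4.1700 - 2.7800)
= 49 * 1.3900
= 68.1100

68.1100


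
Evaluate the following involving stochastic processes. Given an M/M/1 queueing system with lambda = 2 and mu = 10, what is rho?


rho = lambda/mu
= 2/10
= 0.2000

0.2000


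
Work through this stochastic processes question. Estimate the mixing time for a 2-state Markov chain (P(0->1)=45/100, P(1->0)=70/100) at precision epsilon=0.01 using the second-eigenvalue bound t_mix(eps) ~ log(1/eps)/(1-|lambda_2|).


lambda_2 = |1 - p01 - p10| = |1 - 0.4500 - 0.7000| = 0.1500
t_mix ~ log(1/eps)/(1 - |lambda_2|)
= log(100)/(1 - 0.1500) = 4.6052/0.8500
= 5.4178

5.4178


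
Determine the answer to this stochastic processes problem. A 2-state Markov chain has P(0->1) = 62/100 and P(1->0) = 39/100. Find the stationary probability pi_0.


Stationary distribution: pi_0 = p10/(p01+p10), pi_1 = p01/(p01+p10)
p01 = 0.6200, p10 = 0.3900
pi_0 = 0.3861

0.3861


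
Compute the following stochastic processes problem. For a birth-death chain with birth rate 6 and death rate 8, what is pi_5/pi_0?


For birth-death process, pi_n/pi_0 = (lambda/mu)^n
= (6/8)^5
= 0.2373

0.2373


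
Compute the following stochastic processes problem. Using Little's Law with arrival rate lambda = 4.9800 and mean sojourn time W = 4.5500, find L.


Little's Law: L = lambda * W
= 4.9800 * 4.5500
= 22.6590

22.6590


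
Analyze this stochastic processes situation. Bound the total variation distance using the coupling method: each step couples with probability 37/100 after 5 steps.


TV distance bound <= (1-delta)^n
= (1 - 0.3700)^5
= 0.6300^5
= 0.0992

0.0992


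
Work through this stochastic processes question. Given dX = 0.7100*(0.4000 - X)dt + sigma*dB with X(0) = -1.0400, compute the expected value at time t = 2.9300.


E[X(t)] = mu + (X(0) - mu)*exp(-theta*t)
= 0.4000 + (-1.0400 - 0.4000)*exp(-0.7100*2.9300)
= 0.4000 + -1.4400 * 0.1249
= 0.2202

0.2202


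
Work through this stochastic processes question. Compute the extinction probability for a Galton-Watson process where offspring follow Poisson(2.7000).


Since mu = 2.7000 > 1, extinction prob q < 1.
Solve s = exp(mu*(s-1)) iteratively.
q = 0.0844

0.0844


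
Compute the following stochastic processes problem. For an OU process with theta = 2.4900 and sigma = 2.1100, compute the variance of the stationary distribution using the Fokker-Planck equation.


Stationary variance = sigma^2 / (2*theta)
= 2.1100^2 / (2*2.4900)
= 4.4521 / 4.9800
= 0.8940

0.8940


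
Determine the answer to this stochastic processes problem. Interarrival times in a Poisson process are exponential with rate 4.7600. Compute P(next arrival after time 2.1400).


P(X > t) = exp(-lambda * t)
= exp(-4.7600 * 2.1400)
= exp(-10.1864) = 3.7679e-05

3.7679e-05


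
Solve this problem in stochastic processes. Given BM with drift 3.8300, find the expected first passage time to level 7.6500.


Expected first passage time = a/mu
= 7.6500/3.8300
= 1.9974

1.9974


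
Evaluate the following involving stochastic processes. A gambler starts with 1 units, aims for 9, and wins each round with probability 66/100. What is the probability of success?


Gambler's ruin formula:
r = q/p = 0.3400/0.6600 = 0.5152
P(win) = (1 - r^i)/(1 - r^N)
= (1 - 0.5152^1)/(1 - 0.5152^9)
= 0.4861

0.4861


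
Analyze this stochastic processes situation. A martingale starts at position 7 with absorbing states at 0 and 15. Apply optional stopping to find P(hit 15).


By optional stopping theorem: E(M at tau) = M(0) = 7
P(hit 15)*15 + P(hit 0)*0 = 7
P(hit 15) = (7 - 0)/(15 - 0) = 7/15 = 0.4667

0.4667


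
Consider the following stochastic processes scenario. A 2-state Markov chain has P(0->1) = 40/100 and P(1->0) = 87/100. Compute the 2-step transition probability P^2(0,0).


Computing P^2 by matrix multiplication.
P = [[0.6000, 0.4000], [0.8700, 0.1300]]
After raising P to the power 2:
P^2(0,0) = 0.7080

0.7080


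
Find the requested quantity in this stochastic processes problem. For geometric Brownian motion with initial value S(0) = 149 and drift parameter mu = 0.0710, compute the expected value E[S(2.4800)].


E[S(t)] = S(0) * exp(mu * t)
= 149 * exp(0.0710 * 2.4800)
= 149 * 1.1925
= 177.6875

177.6875


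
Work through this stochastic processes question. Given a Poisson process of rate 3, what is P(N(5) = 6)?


P(N(t)=k) = (lambda*t)^k * exp(-lambda*t) / k!
lambda*t = 15
= 15^6 * exp(-15) / 6!
= 11390625 * 3.0590e-07 / 720
= 0.0048

0.0048


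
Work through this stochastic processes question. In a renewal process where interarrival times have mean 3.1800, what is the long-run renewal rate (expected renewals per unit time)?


Long-run renewal rate = 1/E(X)
= 1/3.1800
= 0.3145

0.3145


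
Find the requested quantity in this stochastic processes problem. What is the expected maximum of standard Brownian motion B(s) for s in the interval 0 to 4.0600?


E(max B(s)) = sqrt(2t/pi)
= sqrt(2*4.0600/pi)
= sqrt(2.5847)
= 1.6077

1.6077


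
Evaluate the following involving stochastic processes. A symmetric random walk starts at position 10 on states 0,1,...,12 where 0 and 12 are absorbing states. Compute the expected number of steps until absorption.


For symmetric RW on 0,...,N with absorbing barriers, E(i) = i*(N-i)
E(10) = 10 * 2 = 20

20


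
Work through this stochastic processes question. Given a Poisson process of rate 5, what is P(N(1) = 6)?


P(N(t)=k) = (lambda*t)^k * exp(-lambda*t) / k!
lambda*t = 5
= 5^6 * exp(-5) / 6!
= 15625 * 0.0067 / 720
= 0.1462

0.1462


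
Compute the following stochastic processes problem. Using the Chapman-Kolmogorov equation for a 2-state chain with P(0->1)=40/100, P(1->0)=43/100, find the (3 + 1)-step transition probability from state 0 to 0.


P^4 = P^3 * P^1
Computing via matrix multiplication of the transition matrix.
Entry (0,0) of P^4 = 0.5185

0.5185


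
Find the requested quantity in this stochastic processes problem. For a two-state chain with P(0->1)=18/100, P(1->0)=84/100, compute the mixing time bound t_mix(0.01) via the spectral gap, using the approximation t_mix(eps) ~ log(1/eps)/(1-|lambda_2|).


lambda_2 = |1 - p01 - p10| = |1 - 0.1800 - 0.8400| = 0.0200
t_mix ~ log(1/eps)/(1 - |lambda_2|)
= log(100)/(1 - 0.0200) = 4.6052/0.9800
= 4.6992

4.6992


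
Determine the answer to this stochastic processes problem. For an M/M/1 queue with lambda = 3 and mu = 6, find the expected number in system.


rho = 3/6 = 0.5000
L = rho/(1-rho)
= 0.5000/0.5000
= 1.0000

1.0000


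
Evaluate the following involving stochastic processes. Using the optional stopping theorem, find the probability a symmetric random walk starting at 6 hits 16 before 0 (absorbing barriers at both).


By optional stopping theorem: E(M at tau) = M(0) = 6
P(hit 16)*16 + P(hit 0)*0 = 6
P(hit 16) = (6 - 0)/(16 - 0) = 3/8 = 0.3750

0.3750


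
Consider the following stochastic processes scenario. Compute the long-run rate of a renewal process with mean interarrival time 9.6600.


Long-run renewal rate = 1/E(X)
= 1/9.6600
= 0.1035

0.1035


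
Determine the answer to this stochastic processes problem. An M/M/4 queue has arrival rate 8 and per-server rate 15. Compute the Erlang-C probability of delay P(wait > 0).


a = lambda/mu = 0.5333
rho = a/c = 0.1333
Erlang-C formula applied:
C(c,a) = 0.0023

0.0023


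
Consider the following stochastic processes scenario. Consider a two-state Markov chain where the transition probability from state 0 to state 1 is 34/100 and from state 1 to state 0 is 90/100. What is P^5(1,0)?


Computing P^5 by matrix multiplication.
P = [[0.6600, 0.3400], [0.9000, 0.1000]]
After raising P to the power 5:
P^5(1,0) = 0.7264

0.7264


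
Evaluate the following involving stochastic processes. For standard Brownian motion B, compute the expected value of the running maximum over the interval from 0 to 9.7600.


E(max B(s)) = sqrt(2t/pi)
= sqrt(2*9.7600/pi)
= sqrt(6.2134)
= 2.4927

2.4927


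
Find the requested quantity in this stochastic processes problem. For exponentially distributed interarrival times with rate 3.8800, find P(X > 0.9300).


P(X > t) = exp(-lambda * t)
= exp(-3.8800 * 0.9300)
= exp(-3.6084) = 0.0271

0.0271


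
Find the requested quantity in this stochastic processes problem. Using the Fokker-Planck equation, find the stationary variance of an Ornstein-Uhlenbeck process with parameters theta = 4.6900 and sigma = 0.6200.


Stationary variance = sigma^2 / (2*theta)
= 0.6200^2 / (2*4.6900)
= 0.3844 / 9.3800
= 0.0410

0.0410


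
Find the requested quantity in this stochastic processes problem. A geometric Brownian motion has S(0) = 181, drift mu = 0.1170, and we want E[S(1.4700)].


E[S(t)] = S(0) * exp(mu * t)
= 181 * exp(0.1170 * 1.4700)
= 181 * 1.1877
= 214.9675

214.9675


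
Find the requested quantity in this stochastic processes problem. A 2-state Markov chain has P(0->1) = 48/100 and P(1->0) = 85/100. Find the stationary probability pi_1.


Stationary distribution: pi_0 = p10/(p01+p10), pi_1 = p01/(p01+p10)
p01 = 0.4800, p10 = 0.8500
pi_1 = 0.3609

0.3609


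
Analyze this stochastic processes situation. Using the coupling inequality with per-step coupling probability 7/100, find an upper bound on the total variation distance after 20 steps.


TV distance bound <= (1-delta)^n
= (1 - 0.0700)^20
= 0.9300^20
= 0.2342

0.2342


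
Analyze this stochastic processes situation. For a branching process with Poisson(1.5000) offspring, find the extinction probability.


Since mu = 1.5000 > 1, extinction prob q < 1.
Solve s = exp(mu*(s-1)) iteratively.
q = 0.4172

0.4172


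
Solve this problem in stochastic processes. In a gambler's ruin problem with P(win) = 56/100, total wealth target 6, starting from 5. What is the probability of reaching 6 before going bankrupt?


Gambler's ruin formula:
r = q/p = 0.4400/0.5600 = 0.7857
P(win) = (1 - r^i)/(1 - r^N)
= (1 - 0.7857^5)/(1 - 0.7857^6)
= 0.9161

0.9161


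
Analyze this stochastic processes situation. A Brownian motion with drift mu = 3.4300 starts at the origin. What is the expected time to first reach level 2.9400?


Expected first passage time = a/mu
= 2.9400/3.4300
= 0.8571

0.8571


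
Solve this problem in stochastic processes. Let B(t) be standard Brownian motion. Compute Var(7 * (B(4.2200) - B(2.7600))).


Var(alpha*(B(t)-B(s))) = alpha^2 * (t-s)
= 7^2 * (4.2200 - 2.7600)
= 49 * 1.4600
= 71.5400

71.5400


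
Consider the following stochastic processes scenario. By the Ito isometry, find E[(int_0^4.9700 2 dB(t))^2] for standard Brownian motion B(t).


By Ito isometry: E[(int f dB)^2] = int f^2 dt
= 2^2 * 4.9700
= 4 * 4.9700 = 19.8800

19.8800


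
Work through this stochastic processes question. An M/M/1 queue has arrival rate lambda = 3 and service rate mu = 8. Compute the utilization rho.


rho = lambda/mu
= 3/8
= 0.3750

0.3750


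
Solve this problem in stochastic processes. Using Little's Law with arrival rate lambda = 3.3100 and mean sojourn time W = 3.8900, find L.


Little's Law: L = lambda * W
= 3.3100 * 3.8900
= 12.8759

12.8759


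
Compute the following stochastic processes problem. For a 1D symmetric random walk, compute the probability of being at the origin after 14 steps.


P(S(14) = 0) = C(14,7) / 4^7
= 3432 / 16384
= 0.2095

0.2095


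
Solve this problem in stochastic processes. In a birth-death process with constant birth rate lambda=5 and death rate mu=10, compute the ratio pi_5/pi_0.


For birth-death process, pi_n/pi_0 = (lambda/mu)^n
= (5/10)^5
= 0.0312

0.0312


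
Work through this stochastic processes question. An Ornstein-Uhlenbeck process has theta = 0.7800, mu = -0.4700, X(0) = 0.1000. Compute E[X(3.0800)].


E[X(t)] = mu + (X(0) - mu)*exp(-theta*t)
= -0.4700 + (0.1000 - -0.4700)*exp(-0.7800*3.0800)
= -0.4700 + 0.5700 * 0.0905
= -0.4184

-0.4184


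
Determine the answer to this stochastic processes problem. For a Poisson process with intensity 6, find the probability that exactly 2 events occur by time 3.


P(N(t)=k) = (lambda*t)^k * exp(-lambda*t) / k!
lambda*t = 18
= 18^2 * exp(-18) / 2!
= 324 * 1.5230e-08 / 2
= 2.4673e-06

2.4673e-06


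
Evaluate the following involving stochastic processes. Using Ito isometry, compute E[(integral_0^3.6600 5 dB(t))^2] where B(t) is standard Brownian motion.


By Ito isometry: E[(int f dB)^2] = int f^2 dt
= 5^2 * 3.6600
= 25 * 3.6600 = 91.5000

91.5000


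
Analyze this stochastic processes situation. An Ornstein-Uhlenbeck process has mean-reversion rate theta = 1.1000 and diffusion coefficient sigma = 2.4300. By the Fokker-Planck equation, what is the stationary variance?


Stationary variance = sigma^2 / (2*theta)
= 2.4300^2 / (2*1.1000)
= 5.9049 / 2.2000
= 2.6840

2.6840


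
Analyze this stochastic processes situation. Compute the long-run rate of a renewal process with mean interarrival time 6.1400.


Long-run renewal rate = 1/E(X)
= 1/6.1400
= 0.1629

0.1629


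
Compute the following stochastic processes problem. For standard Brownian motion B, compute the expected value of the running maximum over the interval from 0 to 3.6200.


E(max B(s)) = sqrt(2t/pi)
= sqrt(2*3.6200/pi)
= sqrt(2.3046)
= 1.5181

1.5181


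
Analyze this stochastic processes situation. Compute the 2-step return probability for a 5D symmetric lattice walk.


P(return in 2 steps) = P(reverse first step) = 1/(2d)
= 1/10
= 0.1000

0.1000


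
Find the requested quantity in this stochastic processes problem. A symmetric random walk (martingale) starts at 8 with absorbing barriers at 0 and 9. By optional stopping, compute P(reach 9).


By optional stopping theorem: E(M at tau) = M(0) = 8
P(hit 9)*9 + P(hit 0)*0 = 8
P(hit 9) = (8 - 0)/(9 - 0) = 8/9 = 0.8889

0.8889


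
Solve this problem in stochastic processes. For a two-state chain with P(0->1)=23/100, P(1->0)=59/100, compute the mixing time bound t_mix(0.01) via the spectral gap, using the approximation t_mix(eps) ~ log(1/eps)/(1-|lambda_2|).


lambda_2 = |1 - p01 - p10| = |1 - 0.2300 - 0.5900| = 0.1800
t_mix ~ log(1/eps)/(1 - |lambda_2|)
= log(100)/(1 - 0.1800) = 4.6052/0.8200
= 5.6161

5.6161


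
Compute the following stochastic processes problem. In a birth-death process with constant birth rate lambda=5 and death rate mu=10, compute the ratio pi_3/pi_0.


For birth-death process, pi_n/pi_0 = (lambda/mu)^n
= (5/10)^3
= 0.1250

0.1250


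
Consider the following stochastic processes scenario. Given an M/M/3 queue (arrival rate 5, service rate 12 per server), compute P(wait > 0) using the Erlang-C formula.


a = lambda/mu = 0.4167
rho = a/c = 0.1389
Erlang-C formula applied:
C(c,a) = 0.0092

0.0092


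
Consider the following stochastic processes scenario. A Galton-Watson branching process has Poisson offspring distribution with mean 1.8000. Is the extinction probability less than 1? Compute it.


Since mu = 1.8000 > 1, extinction prob q < 1.
Solve s = exp(mu*(s-1)) iteratively.
q = 0.2676

0.2676


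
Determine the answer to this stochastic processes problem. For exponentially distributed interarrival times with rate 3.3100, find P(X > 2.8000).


P(X > t) = exp(-lambda * t)
= exp(-3.3100 * 2.8000)
= exp(-9.2680) = 9.4397e-05

9.4397e-05


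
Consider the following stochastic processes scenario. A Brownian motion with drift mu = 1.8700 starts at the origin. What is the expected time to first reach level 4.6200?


Expected first passage time = a/mu
= 4.6200/1.8700
= 2.4706

2.4706


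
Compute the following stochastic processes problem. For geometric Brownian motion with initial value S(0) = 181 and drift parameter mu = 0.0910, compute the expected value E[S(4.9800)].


E[S(t)] = S(0) * exp(mu * t)
= 181 * exp(0.0910 * 4.9800)
= 181 * 1.5733
= 284.7686

284.7686


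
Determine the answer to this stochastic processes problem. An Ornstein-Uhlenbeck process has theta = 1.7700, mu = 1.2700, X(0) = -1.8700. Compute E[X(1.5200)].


E[X(t)] = mu + (X(0) - mu)*exp(-theta*t)
= 1.2700 + (-1.8700 - 1.2700)*exp(-1.7700*1.5200)
= 1.2700 + -3.1400 * 0.0679
= 1.0569

1.0569


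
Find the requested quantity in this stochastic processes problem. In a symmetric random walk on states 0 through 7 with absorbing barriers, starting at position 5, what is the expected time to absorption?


For symmetric RW on 0,...,N with absorbing barriers, E(i) = i*(N-i)
E(5) = 5 * 2 = 10

10
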